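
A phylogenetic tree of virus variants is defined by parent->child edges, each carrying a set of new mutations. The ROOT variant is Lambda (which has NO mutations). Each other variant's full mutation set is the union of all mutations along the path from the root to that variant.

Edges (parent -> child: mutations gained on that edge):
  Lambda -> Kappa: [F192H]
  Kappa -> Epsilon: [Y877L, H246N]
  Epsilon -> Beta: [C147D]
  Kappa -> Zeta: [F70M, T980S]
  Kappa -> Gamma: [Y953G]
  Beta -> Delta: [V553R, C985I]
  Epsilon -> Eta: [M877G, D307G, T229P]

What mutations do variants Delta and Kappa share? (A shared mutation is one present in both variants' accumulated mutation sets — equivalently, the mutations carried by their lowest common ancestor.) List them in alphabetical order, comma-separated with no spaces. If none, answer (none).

Answer: F192H

Derivation:
Accumulating mutations along path to Delta:
  At Lambda: gained [] -> total []
  At Kappa: gained ['F192H'] -> total ['F192H']
  At Epsilon: gained ['Y877L', 'H246N'] -> total ['F192H', 'H246N', 'Y877L']
  At Beta: gained ['C147D'] -> total ['C147D', 'F192H', 'H246N', 'Y877L']
  At Delta: gained ['V553R', 'C985I'] -> total ['C147D', 'C985I', 'F192H', 'H246N', 'V553R', 'Y877L']
Mutations(Delta) = ['C147D', 'C985I', 'F192H', 'H246N', 'V553R', 'Y877L']
Accumulating mutations along path to Kappa:
  At Lambda: gained [] -> total []
  At Kappa: gained ['F192H'] -> total ['F192H']
Mutations(Kappa) = ['F192H']
Intersection: ['C147D', 'C985I', 'F192H', 'H246N', 'V553R', 'Y877L'] ∩ ['F192H'] = ['F192H']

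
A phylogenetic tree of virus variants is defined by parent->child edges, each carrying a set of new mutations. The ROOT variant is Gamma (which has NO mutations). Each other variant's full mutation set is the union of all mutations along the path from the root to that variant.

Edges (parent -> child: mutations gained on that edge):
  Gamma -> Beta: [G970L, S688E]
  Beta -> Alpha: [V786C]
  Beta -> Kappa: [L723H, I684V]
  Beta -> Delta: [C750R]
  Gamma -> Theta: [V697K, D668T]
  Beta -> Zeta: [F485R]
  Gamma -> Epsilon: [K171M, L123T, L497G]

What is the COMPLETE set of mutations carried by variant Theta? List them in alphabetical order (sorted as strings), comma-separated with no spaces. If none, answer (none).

At Gamma: gained [] -> total []
At Theta: gained ['V697K', 'D668T'] -> total ['D668T', 'V697K']

Answer: D668T,V697K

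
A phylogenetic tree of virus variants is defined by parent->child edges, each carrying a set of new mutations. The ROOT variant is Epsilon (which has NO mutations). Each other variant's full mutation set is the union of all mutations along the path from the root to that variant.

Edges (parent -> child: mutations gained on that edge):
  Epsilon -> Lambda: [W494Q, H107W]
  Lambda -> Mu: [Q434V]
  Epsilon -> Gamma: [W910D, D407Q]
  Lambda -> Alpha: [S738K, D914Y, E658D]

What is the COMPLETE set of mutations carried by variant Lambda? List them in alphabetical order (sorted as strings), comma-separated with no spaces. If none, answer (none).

Answer: H107W,W494Q

Derivation:
At Epsilon: gained [] -> total []
At Lambda: gained ['W494Q', 'H107W'] -> total ['H107W', 'W494Q']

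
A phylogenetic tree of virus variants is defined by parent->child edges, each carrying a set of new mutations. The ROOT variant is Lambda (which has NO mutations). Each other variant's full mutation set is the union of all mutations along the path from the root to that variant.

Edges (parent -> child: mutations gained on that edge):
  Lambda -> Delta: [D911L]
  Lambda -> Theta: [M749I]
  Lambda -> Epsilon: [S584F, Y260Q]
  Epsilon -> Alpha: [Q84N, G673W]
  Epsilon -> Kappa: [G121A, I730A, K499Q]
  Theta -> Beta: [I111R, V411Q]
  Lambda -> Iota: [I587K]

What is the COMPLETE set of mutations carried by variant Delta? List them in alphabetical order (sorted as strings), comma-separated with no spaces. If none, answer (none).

At Lambda: gained [] -> total []
At Delta: gained ['D911L'] -> total ['D911L']

Answer: D911L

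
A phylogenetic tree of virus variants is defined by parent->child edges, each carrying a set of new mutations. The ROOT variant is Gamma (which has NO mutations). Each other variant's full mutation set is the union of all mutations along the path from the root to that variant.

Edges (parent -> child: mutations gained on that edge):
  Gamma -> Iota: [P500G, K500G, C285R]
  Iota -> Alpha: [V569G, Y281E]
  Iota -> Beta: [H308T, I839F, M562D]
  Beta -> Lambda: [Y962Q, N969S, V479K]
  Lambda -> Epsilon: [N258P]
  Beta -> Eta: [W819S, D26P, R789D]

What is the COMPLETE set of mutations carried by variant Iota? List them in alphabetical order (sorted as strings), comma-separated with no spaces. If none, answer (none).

Answer: C285R,K500G,P500G

Derivation:
At Gamma: gained [] -> total []
At Iota: gained ['P500G', 'K500G', 'C285R'] -> total ['C285R', 'K500G', 'P500G']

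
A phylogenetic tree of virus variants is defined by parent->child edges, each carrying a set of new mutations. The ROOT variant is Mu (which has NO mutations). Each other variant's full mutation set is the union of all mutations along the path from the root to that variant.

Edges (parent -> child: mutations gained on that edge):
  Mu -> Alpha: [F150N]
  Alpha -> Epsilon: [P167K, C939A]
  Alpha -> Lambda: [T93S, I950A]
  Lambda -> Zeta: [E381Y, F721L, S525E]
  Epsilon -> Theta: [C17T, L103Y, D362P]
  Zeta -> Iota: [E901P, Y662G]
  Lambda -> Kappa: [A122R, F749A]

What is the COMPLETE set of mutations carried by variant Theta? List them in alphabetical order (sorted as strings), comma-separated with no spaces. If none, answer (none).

Answer: C17T,C939A,D362P,F150N,L103Y,P167K

Derivation:
At Mu: gained [] -> total []
At Alpha: gained ['F150N'] -> total ['F150N']
At Epsilon: gained ['P167K', 'C939A'] -> total ['C939A', 'F150N', 'P167K']
At Theta: gained ['C17T', 'L103Y', 'D362P'] -> total ['C17T', 'C939A', 'D362P', 'F150N', 'L103Y', 'P167K']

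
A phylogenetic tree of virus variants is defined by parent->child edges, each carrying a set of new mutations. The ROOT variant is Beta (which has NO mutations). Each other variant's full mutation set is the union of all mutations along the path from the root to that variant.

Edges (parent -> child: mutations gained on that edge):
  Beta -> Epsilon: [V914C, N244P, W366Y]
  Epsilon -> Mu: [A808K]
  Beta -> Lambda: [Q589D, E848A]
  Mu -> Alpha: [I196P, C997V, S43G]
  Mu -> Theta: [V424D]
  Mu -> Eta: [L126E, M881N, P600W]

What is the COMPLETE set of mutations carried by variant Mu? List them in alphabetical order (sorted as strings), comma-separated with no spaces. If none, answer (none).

At Beta: gained [] -> total []
At Epsilon: gained ['V914C', 'N244P', 'W366Y'] -> total ['N244P', 'V914C', 'W366Y']
At Mu: gained ['A808K'] -> total ['A808K', 'N244P', 'V914C', 'W366Y']

Answer: A808K,N244P,V914C,W366Y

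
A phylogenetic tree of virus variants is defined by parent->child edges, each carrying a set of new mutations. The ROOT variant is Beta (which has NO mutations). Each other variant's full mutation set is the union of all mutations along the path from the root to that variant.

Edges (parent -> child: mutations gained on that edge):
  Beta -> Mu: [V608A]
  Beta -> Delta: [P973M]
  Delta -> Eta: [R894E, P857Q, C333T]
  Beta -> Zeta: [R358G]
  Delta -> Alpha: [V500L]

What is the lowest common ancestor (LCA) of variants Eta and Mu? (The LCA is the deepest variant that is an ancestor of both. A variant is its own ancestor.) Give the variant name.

Answer: Beta

Derivation:
Path from root to Eta: Beta -> Delta -> Eta
  ancestors of Eta: {Beta, Delta, Eta}
Path from root to Mu: Beta -> Mu
  ancestors of Mu: {Beta, Mu}
Common ancestors: {Beta}
Walk up from Mu: Mu (not in ancestors of Eta), Beta (in ancestors of Eta)
Deepest common ancestor (LCA) = Beta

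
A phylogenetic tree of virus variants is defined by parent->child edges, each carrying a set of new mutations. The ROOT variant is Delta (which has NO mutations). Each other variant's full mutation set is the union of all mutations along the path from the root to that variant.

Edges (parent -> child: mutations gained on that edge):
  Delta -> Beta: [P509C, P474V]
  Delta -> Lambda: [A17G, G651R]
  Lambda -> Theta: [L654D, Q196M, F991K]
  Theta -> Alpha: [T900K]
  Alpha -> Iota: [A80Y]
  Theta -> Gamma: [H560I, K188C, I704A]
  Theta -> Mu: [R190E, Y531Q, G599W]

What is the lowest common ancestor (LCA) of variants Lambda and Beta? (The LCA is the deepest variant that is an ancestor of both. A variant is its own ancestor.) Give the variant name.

Answer: Delta

Derivation:
Path from root to Lambda: Delta -> Lambda
  ancestors of Lambda: {Delta, Lambda}
Path from root to Beta: Delta -> Beta
  ancestors of Beta: {Delta, Beta}
Common ancestors: {Delta}
Walk up from Beta: Beta (not in ancestors of Lambda), Delta (in ancestors of Lambda)
Deepest common ancestor (LCA) = Delta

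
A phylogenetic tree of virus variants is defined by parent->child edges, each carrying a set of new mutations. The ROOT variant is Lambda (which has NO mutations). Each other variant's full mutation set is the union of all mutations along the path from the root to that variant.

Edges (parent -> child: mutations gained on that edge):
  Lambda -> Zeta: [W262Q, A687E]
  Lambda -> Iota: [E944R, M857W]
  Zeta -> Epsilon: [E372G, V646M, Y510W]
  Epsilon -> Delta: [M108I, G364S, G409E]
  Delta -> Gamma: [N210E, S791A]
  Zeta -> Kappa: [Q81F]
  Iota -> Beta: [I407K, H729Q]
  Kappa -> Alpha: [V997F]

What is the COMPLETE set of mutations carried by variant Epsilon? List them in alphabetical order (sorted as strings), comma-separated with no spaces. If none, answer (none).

At Lambda: gained [] -> total []
At Zeta: gained ['W262Q', 'A687E'] -> total ['A687E', 'W262Q']
At Epsilon: gained ['E372G', 'V646M', 'Y510W'] -> total ['A687E', 'E372G', 'V646M', 'W262Q', 'Y510W']

Answer: A687E,E372G,V646M,W262Q,Y510W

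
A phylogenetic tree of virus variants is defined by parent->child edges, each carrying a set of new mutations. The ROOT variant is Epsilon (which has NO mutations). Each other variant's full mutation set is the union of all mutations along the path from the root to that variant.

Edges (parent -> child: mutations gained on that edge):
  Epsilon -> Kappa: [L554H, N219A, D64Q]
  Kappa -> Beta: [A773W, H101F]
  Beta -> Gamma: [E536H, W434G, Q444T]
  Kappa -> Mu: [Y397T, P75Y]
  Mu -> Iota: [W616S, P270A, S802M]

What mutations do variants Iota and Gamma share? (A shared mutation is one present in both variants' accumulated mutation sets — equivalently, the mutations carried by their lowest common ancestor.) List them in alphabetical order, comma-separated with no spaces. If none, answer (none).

Accumulating mutations along path to Iota:
  At Epsilon: gained [] -> total []
  At Kappa: gained ['L554H', 'N219A', 'D64Q'] -> total ['D64Q', 'L554H', 'N219A']
  At Mu: gained ['Y397T', 'P75Y'] -> total ['D64Q', 'L554H', 'N219A', 'P75Y', 'Y397T']
  At Iota: gained ['W616S', 'P270A', 'S802M'] -> total ['D64Q', 'L554H', 'N219A', 'P270A', 'P75Y', 'S802M', 'W616S', 'Y397T']
Mutations(Iota) = ['D64Q', 'L554H', 'N219A', 'P270A', 'P75Y', 'S802M', 'W616S', 'Y397T']
Accumulating mutations along path to Gamma:
  At Epsilon: gained [] -> total []
  At Kappa: gained ['L554H', 'N219A', 'D64Q'] -> total ['D64Q', 'L554H', 'N219A']
  At Beta: gained ['A773W', 'H101F'] -> total ['A773W', 'D64Q', 'H101F', 'L554H', 'N219A']
  At Gamma: gained ['E536H', 'W434G', 'Q444T'] -> total ['A773W', 'D64Q', 'E536H', 'H101F', 'L554H', 'N219A', 'Q444T', 'W434G']
Mutations(Gamma) = ['A773W', 'D64Q', 'E536H', 'H101F', 'L554H', 'N219A', 'Q444T', 'W434G']
Intersection: ['D64Q', 'L554H', 'N219A', 'P270A', 'P75Y', 'S802M', 'W616S', 'Y397T'] ∩ ['A773W', 'D64Q', 'E536H', 'H101F', 'L554H', 'N219A', 'Q444T', 'W434G'] = ['D64Q', 'L554H', 'N219A']

Answer: D64Q,L554H,N219A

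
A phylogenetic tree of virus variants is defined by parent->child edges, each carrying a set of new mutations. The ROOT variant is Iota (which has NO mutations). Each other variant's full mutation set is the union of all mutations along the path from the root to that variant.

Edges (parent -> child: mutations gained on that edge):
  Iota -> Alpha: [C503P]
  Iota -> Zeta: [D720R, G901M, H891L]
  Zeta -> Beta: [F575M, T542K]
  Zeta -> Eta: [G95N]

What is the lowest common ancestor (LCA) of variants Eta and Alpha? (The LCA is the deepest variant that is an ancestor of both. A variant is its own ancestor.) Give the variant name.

Path from root to Eta: Iota -> Zeta -> Eta
  ancestors of Eta: {Iota, Zeta, Eta}
Path from root to Alpha: Iota -> Alpha
  ancestors of Alpha: {Iota, Alpha}
Common ancestors: {Iota}
Walk up from Alpha: Alpha (not in ancestors of Eta), Iota (in ancestors of Eta)
Deepest common ancestor (LCA) = Iota

Answer: Iota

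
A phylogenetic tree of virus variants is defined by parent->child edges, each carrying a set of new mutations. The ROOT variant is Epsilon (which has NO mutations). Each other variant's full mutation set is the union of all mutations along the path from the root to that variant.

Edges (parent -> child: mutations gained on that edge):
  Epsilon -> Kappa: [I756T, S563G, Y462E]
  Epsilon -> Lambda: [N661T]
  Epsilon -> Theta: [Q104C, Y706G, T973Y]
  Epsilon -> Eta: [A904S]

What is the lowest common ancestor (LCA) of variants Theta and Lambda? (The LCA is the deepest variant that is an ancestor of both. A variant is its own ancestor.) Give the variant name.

Path from root to Theta: Epsilon -> Theta
  ancestors of Theta: {Epsilon, Theta}
Path from root to Lambda: Epsilon -> Lambda
  ancestors of Lambda: {Epsilon, Lambda}
Common ancestors: {Epsilon}
Walk up from Lambda: Lambda (not in ancestors of Theta), Epsilon (in ancestors of Theta)
Deepest common ancestor (LCA) = Epsilon

Answer: Epsilon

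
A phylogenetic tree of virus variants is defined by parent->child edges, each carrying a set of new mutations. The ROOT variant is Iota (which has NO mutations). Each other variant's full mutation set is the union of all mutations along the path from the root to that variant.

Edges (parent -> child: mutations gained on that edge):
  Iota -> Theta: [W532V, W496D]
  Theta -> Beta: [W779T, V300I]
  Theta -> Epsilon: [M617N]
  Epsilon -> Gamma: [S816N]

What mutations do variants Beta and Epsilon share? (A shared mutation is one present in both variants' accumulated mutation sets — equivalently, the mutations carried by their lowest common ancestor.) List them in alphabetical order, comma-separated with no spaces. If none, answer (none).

Accumulating mutations along path to Beta:
  At Iota: gained [] -> total []
  At Theta: gained ['W532V', 'W496D'] -> total ['W496D', 'W532V']
  At Beta: gained ['W779T', 'V300I'] -> total ['V300I', 'W496D', 'W532V', 'W779T']
Mutations(Beta) = ['V300I', 'W496D', 'W532V', 'W779T']
Accumulating mutations along path to Epsilon:
  At Iota: gained [] -> total []
  At Theta: gained ['W532V', 'W496D'] -> total ['W496D', 'W532V']
  At Epsilon: gained ['M617N'] -> total ['M617N', 'W496D', 'W532V']
Mutations(Epsilon) = ['M617N', 'W496D', 'W532V']
Intersection: ['V300I', 'W496D', 'W532V', 'W779T'] ∩ ['M617N', 'W496D', 'W532V'] = ['W496D', 'W532V']

Answer: W496D,W532V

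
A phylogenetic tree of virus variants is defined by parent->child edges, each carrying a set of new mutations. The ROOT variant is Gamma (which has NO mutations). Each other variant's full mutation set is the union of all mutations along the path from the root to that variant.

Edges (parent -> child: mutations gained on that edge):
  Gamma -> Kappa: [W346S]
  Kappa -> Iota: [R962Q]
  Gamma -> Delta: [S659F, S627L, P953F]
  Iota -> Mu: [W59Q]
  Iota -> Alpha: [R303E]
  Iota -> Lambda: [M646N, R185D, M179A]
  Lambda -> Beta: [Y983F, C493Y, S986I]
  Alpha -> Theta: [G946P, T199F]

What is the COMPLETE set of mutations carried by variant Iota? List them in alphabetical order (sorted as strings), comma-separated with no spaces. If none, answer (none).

At Gamma: gained [] -> total []
At Kappa: gained ['W346S'] -> total ['W346S']
At Iota: gained ['R962Q'] -> total ['R962Q', 'W346S']

Answer: R962Q,W346S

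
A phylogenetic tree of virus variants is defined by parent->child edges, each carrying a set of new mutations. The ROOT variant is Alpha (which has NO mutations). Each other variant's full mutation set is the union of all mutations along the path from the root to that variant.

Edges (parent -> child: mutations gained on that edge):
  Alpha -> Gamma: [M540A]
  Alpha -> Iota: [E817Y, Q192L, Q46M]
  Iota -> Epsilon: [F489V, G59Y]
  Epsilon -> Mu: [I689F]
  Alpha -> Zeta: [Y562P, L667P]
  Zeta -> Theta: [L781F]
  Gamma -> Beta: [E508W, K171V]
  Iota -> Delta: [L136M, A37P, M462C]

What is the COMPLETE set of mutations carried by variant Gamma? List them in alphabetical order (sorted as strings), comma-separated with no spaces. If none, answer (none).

At Alpha: gained [] -> total []
At Gamma: gained ['M540A'] -> total ['M540A']

Answer: M540A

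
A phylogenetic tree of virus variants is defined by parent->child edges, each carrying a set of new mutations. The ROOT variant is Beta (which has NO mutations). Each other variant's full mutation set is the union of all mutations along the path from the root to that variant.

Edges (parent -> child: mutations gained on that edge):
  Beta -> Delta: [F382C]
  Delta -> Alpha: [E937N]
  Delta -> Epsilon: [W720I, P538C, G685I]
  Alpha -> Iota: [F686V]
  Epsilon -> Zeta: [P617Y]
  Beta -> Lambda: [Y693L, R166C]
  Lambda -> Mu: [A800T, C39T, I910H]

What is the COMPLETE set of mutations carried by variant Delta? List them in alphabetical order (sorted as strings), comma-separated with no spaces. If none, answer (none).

At Beta: gained [] -> total []
At Delta: gained ['F382C'] -> total ['F382C']

Answer: F382C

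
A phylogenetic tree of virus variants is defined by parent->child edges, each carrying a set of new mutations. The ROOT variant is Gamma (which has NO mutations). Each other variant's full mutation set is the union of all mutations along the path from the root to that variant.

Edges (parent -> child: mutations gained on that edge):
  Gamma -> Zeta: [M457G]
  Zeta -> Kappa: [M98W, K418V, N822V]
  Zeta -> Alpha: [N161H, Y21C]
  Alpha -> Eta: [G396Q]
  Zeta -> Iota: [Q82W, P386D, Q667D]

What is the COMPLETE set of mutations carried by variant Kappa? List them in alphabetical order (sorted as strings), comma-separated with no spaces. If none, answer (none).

At Gamma: gained [] -> total []
At Zeta: gained ['M457G'] -> total ['M457G']
At Kappa: gained ['M98W', 'K418V', 'N822V'] -> total ['K418V', 'M457G', 'M98W', 'N822V']

Answer: K418V,M457G,M98W,N822V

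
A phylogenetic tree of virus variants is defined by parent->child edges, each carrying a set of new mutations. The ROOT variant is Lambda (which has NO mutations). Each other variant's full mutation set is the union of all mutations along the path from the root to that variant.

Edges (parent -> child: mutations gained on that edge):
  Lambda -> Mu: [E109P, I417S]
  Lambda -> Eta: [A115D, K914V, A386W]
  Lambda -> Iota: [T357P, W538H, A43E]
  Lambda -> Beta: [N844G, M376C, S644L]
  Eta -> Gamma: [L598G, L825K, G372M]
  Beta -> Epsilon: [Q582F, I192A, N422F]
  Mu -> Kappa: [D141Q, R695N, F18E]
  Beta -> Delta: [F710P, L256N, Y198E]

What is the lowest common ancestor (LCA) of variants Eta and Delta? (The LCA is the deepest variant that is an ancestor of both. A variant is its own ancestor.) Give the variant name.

Path from root to Eta: Lambda -> Eta
  ancestors of Eta: {Lambda, Eta}
Path from root to Delta: Lambda -> Beta -> Delta
  ancestors of Delta: {Lambda, Beta, Delta}
Common ancestors: {Lambda}
Walk up from Delta: Delta (not in ancestors of Eta), Beta (not in ancestors of Eta), Lambda (in ancestors of Eta)
Deepest common ancestor (LCA) = Lambda

Answer: Lambda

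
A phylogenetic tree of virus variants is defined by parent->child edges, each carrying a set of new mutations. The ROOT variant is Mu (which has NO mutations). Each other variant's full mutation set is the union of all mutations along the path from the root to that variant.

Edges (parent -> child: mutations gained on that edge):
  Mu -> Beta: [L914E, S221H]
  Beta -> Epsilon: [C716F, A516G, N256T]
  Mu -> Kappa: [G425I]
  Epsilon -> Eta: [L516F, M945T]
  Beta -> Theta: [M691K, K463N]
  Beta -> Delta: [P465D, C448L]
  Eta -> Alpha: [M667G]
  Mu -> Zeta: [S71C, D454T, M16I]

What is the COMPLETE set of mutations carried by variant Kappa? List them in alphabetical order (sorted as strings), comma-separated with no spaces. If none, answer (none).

Answer: G425I

Derivation:
At Mu: gained [] -> total []
At Kappa: gained ['G425I'] -> total ['G425I']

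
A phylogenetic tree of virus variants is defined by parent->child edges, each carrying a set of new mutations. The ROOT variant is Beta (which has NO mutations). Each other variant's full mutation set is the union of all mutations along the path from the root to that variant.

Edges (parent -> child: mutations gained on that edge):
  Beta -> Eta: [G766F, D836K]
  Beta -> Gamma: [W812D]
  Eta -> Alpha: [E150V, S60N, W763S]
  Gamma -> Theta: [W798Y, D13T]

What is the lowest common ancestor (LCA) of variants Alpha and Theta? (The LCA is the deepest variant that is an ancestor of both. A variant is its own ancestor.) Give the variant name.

Path from root to Alpha: Beta -> Eta -> Alpha
  ancestors of Alpha: {Beta, Eta, Alpha}
Path from root to Theta: Beta -> Gamma -> Theta
  ancestors of Theta: {Beta, Gamma, Theta}
Common ancestors: {Beta}
Walk up from Theta: Theta (not in ancestors of Alpha), Gamma (not in ancestors of Alpha), Beta (in ancestors of Alpha)
Deepest common ancestor (LCA) = Beta

Answer: Beta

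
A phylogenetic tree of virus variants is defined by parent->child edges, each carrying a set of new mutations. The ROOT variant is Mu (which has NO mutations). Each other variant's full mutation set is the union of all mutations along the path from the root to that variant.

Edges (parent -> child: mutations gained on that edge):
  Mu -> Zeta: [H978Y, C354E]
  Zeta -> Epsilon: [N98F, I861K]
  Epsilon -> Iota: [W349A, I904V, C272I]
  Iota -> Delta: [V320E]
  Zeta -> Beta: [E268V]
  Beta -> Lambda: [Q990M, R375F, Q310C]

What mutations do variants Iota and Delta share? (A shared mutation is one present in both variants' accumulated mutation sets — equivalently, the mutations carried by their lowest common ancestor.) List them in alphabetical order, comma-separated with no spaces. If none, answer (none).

Answer: C272I,C354E,H978Y,I861K,I904V,N98F,W349A

Derivation:
Accumulating mutations along path to Iota:
  At Mu: gained [] -> total []
  At Zeta: gained ['H978Y', 'C354E'] -> total ['C354E', 'H978Y']
  At Epsilon: gained ['N98F', 'I861K'] -> total ['C354E', 'H978Y', 'I861K', 'N98F']
  At Iota: gained ['W349A', 'I904V', 'C272I'] -> total ['C272I', 'C354E', 'H978Y', 'I861K', 'I904V', 'N98F', 'W349A']
Mutations(Iota) = ['C272I', 'C354E', 'H978Y', 'I861K', 'I904V', 'N98F', 'W349A']
Accumulating mutations along path to Delta:
  At Mu: gained [] -> total []
  At Zeta: gained ['H978Y', 'C354E'] -> total ['C354E', 'H978Y']
  At Epsilon: gained ['N98F', 'I861K'] -> total ['C354E', 'H978Y', 'I861K', 'N98F']
  At Iota: gained ['W349A', 'I904V', 'C272I'] -> total ['C272I', 'C354E', 'H978Y', 'I861K', 'I904V', 'N98F', 'W349A']
  At Delta: gained ['V320E'] -> total ['C272I', 'C354E', 'H978Y', 'I861K', 'I904V', 'N98F', 'V320E', 'W349A']
Mutations(Delta) = ['C272I', 'C354E', 'H978Y', 'I861K', 'I904V', 'N98F', 'V320E', 'W349A']
Intersection: ['C272I', 'C354E', 'H978Y', 'I861K', 'I904V', 'N98F', 'W349A'] ∩ ['C272I', 'C354E', 'H978Y', 'I861K', 'I904V', 'N98F', 'V320E', 'W349A'] = ['C272I', 'C354E', 'H978Y', 'I861K', 'I904V', 'N98F', 'W349A']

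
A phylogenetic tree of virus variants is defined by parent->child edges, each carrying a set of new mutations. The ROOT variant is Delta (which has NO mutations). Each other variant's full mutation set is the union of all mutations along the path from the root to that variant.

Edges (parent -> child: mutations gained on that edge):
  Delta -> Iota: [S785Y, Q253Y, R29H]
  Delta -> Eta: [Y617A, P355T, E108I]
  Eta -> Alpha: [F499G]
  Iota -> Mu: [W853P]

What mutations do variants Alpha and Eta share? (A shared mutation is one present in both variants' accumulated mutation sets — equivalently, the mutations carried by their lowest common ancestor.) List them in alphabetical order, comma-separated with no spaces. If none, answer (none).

Answer: E108I,P355T,Y617A

Derivation:
Accumulating mutations along path to Alpha:
  At Delta: gained [] -> total []
  At Eta: gained ['Y617A', 'P355T', 'E108I'] -> total ['E108I', 'P355T', 'Y617A']
  At Alpha: gained ['F499G'] -> total ['E108I', 'F499G', 'P355T', 'Y617A']
Mutations(Alpha) = ['E108I', 'F499G', 'P355T', 'Y617A']
Accumulating mutations along path to Eta:
  At Delta: gained [] -> total []
  At Eta: gained ['Y617A', 'P355T', 'E108I'] -> total ['E108I', 'P355T', 'Y617A']
Mutations(Eta) = ['E108I', 'P355T', 'Y617A']
Intersection: ['E108I', 'F499G', 'P355T', 'Y617A'] ∩ ['E108I', 'P355T', 'Y617A'] = ['E108I', 'P355T', 'Y617A']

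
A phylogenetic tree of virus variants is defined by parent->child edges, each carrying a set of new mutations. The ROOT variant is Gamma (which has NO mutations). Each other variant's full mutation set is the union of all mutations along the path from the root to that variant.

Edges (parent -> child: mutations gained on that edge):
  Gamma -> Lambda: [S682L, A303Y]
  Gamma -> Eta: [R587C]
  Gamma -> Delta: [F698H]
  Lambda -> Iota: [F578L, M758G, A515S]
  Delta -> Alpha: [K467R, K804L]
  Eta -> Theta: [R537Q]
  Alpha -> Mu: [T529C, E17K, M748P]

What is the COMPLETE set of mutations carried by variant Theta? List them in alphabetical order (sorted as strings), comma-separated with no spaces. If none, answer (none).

At Gamma: gained [] -> total []
At Eta: gained ['R587C'] -> total ['R587C']
At Theta: gained ['R537Q'] -> total ['R537Q', 'R587C']

Answer: R537Q,R587C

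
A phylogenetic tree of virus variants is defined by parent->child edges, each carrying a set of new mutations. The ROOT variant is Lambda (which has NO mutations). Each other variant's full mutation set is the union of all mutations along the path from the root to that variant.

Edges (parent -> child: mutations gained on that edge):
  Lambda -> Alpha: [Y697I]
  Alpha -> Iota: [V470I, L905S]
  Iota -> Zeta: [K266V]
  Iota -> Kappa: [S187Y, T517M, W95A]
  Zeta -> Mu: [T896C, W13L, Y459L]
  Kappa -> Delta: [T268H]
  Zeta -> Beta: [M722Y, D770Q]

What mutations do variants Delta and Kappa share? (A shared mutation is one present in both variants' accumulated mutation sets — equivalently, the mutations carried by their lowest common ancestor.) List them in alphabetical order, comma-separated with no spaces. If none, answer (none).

Answer: L905S,S187Y,T517M,V470I,W95A,Y697I

Derivation:
Accumulating mutations along path to Delta:
  At Lambda: gained [] -> total []
  At Alpha: gained ['Y697I'] -> total ['Y697I']
  At Iota: gained ['V470I', 'L905S'] -> total ['L905S', 'V470I', 'Y697I']
  At Kappa: gained ['S187Y', 'T517M', 'W95A'] -> total ['L905S', 'S187Y', 'T517M', 'V470I', 'W95A', 'Y697I']
  At Delta: gained ['T268H'] -> total ['L905S', 'S187Y', 'T268H', 'T517M', 'V470I', 'W95A', 'Y697I']
Mutations(Delta) = ['L905S', 'S187Y', 'T268H', 'T517M', 'V470I', 'W95A', 'Y697I']
Accumulating mutations along path to Kappa:
  At Lambda: gained [] -> total []
  At Alpha: gained ['Y697I'] -> total ['Y697I']
  At Iota: gained ['V470I', 'L905S'] -> total ['L905S', 'V470I', 'Y697I']
  At Kappa: gained ['S187Y', 'T517M', 'W95A'] -> total ['L905S', 'S187Y', 'T517M', 'V470I', 'W95A', 'Y697I']
Mutations(Kappa) = ['L905S', 'S187Y', 'T517M', 'V470I', 'W95A', 'Y697I']
Intersection: ['L905S', 'S187Y', 'T268H', 'T517M', 'V470I', 'W95A', 'Y697I'] ∩ ['L905S', 'S187Y', 'T517M', 'V470I', 'W95A', 'Y697I'] = ['L905S', 'S187Y', 'T517M', 'V470I', 'W95A', 'Y697I']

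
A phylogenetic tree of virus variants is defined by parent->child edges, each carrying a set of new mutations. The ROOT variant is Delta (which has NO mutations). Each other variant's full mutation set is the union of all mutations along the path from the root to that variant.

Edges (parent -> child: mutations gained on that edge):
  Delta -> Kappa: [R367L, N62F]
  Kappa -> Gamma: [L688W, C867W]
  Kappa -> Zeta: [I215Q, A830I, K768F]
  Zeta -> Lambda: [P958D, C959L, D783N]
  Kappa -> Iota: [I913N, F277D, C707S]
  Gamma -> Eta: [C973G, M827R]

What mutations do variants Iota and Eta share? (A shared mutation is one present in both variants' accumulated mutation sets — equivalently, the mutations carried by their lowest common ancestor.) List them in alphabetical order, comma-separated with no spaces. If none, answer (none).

Answer: N62F,R367L

Derivation:
Accumulating mutations along path to Iota:
  At Delta: gained [] -> total []
  At Kappa: gained ['R367L', 'N62F'] -> total ['N62F', 'R367L']
  At Iota: gained ['I913N', 'F277D', 'C707S'] -> total ['C707S', 'F277D', 'I913N', 'N62F', 'R367L']
Mutations(Iota) = ['C707S', 'F277D', 'I913N', 'N62F', 'R367L']
Accumulating mutations along path to Eta:
  At Delta: gained [] -> total []
  At Kappa: gained ['R367L', 'N62F'] -> total ['N62F', 'R367L']
  At Gamma: gained ['L688W', 'C867W'] -> total ['C867W', 'L688W', 'N62F', 'R367L']
  At Eta: gained ['C973G', 'M827R'] -> total ['C867W', 'C973G', 'L688W', 'M827R', 'N62F', 'R367L']
Mutations(Eta) = ['C867W', 'C973G', 'L688W', 'M827R', 'N62F', 'R367L']
Intersection: ['C707S', 'F277D', 'I913N', 'N62F', 'R367L'] ∩ ['C867W', 'C973G', 'L688W', 'M827R', 'N62F', 'R367L'] = ['N62F', 'R367L']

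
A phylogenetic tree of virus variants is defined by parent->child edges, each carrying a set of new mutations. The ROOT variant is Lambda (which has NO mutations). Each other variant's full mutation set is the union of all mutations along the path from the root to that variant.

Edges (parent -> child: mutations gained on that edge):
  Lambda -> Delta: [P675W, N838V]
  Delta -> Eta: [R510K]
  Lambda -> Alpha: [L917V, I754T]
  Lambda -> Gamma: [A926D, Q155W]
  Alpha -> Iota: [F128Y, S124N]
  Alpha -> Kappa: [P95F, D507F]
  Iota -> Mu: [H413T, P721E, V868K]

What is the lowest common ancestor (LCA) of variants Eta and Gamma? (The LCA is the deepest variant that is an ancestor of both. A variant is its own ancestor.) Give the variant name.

Path from root to Eta: Lambda -> Delta -> Eta
  ancestors of Eta: {Lambda, Delta, Eta}
Path from root to Gamma: Lambda -> Gamma
  ancestors of Gamma: {Lambda, Gamma}
Common ancestors: {Lambda}
Walk up from Gamma: Gamma (not in ancestors of Eta), Lambda (in ancestors of Eta)
Deepest common ancestor (LCA) = Lambda

Answer: Lambda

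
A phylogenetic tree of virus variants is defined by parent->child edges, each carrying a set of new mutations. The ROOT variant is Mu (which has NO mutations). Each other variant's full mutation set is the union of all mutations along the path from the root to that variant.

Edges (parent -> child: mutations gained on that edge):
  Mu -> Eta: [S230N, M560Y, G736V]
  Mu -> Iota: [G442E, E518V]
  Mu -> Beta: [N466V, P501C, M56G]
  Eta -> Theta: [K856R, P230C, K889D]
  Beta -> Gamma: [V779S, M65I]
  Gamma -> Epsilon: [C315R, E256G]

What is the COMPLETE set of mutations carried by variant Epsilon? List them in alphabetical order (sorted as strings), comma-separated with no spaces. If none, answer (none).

At Mu: gained [] -> total []
At Beta: gained ['N466V', 'P501C', 'M56G'] -> total ['M56G', 'N466V', 'P501C']
At Gamma: gained ['V779S', 'M65I'] -> total ['M56G', 'M65I', 'N466V', 'P501C', 'V779S']
At Epsilon: gained ['C315R', 'E256G'] -> total ['C315R', 'E256G', 'M56G', 'M65I', 'N466V', 'P501C', 'V779S']

Answer: C315R,E256G,M56G,M65I,N466V,P501C,V779S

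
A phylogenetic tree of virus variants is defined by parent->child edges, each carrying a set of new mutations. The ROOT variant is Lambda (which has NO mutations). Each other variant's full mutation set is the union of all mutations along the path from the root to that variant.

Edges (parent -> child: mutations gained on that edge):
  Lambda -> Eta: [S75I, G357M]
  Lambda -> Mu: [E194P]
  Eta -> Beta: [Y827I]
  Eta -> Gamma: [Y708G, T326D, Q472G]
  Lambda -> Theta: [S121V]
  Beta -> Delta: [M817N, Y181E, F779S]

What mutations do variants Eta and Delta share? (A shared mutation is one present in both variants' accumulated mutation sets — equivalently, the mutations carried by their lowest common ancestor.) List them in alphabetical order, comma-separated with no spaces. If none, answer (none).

Accumulating mutations along path to Eta:
  At Lambda: gained [] -> total []
  At Eta: gained ['S75I', 'G357M'] -> total ['G357M', 'S75I']
Mutations(Eta) = ['G357M', 'S75I']
Accumulating mutations along path to Delta:
  At Lambda: gained [] -> total []
  At Eta: gained ['S75I', 'G357M'] -> total ['G357M', 'S75I']
  At Beta: gained ['Y827I'] -> total ['G357M', 'S75I', 'Y827I']
  At Delta: gained ['M817N', 'Y181E', 'F779S'] -> total ['F779S', 'G357M', 'M817N', 'S75I', 'Y181E', 'Y827I']
Mutations(Delta) = ['F779S', 'G357M', 'M817N', 'S75I', 'Y181E', 'Y827I']
Intersection: ['G357M', 'S75I'] ∩ ['F779S', 'G357M', 'M817N', 'S75I', 'Y181E', 'Y827I'] = ['G357M', 'S75I']

Answer: G357M,S75I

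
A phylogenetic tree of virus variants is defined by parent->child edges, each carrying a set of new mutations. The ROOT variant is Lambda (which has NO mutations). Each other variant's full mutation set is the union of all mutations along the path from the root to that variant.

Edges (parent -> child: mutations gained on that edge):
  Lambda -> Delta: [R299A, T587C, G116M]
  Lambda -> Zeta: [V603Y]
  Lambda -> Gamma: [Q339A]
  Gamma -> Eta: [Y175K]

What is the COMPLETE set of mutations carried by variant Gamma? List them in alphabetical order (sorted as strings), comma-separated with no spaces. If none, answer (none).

Answer: Q339A

Derivation:
At Lambda: gained [] -> total []
At Gamma: gained ['Q339A'] -> total ['Q339A']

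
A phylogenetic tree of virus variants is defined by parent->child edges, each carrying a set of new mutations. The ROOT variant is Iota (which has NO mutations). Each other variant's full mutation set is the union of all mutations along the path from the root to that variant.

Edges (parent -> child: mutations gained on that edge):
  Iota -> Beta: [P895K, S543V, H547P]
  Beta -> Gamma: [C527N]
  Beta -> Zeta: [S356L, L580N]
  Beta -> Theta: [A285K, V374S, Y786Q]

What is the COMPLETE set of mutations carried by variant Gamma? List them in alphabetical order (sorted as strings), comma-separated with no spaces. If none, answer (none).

At Iota: gained [] -> total []
At Beta: gained ['P895K', 'S543V', 'H547P'] -> total ['H547P', 'P895K', 'S543V']
At Gamma: gained ['C527N'] -> total ['C527N', 'H547P', 'P895K', 'S543V']

Answer: C527N,H547P,P895K,S543V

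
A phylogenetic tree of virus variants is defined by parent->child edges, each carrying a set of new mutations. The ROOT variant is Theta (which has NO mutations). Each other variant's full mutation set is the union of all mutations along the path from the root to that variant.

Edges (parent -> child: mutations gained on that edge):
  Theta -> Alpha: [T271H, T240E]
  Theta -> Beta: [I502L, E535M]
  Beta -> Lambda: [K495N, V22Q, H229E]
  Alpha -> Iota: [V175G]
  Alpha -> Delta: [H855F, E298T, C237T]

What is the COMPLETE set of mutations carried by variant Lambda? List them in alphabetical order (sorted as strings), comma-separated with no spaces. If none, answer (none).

At Theta: gained [] -> total []
At Beta: gained ['I502L', 'E535M'] -> total ['E535M', 'I502L']
At Lambda: gained ['K495N', 'V22Q', 'H229E'] -> total ['E535M', 'H229E', 'I502L', 'K495N', 'V22Q']

Answer: E535M,H229E,I502L,K495N,V22Q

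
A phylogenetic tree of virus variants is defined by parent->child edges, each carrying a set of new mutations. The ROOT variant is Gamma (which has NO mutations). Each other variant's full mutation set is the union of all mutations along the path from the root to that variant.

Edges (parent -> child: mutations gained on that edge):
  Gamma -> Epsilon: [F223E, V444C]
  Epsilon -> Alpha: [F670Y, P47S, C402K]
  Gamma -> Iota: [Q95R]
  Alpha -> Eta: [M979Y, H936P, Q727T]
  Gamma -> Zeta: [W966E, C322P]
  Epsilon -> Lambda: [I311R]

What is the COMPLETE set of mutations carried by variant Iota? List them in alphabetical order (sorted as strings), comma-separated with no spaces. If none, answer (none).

Answer: Q95R

Derivation:
At Gamma: gained [] -> total []
At Iota: gained ['Q95R'] -> total ['Q95R']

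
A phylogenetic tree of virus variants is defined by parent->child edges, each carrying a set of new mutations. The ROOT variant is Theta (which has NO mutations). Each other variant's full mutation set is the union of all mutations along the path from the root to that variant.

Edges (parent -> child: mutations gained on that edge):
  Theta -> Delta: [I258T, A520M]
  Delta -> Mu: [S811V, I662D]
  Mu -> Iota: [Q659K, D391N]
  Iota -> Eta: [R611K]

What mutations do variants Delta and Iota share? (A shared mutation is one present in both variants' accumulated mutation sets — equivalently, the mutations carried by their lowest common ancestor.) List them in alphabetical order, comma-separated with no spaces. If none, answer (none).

Answer: A520M,I258T

Derivation:
Accumulating mutations along path to Delta:
  At Theta: gained [] -> total []
  At Delta: gained ['I258T', 'A520M'] -> total ['A520M', 'I258T']
Mutations(Delta) = ['A520M', 'I258T']
Accumulating mutations along path to Iota:
  At Theta: gained [] -> total []
  At Delta: gained ['I258T', 'A520M'] -> total ['A520M', 'I258T']
  At Mu: gained ['S811V', 'I662D'] -> total ['A520M', 'I258T', 'I662D', 'S811V']
  At Iota: gained ['Q659K', 'D391N'] -> total ['A520M', 'D391N', 'I258T', 'I662D', 'Q659K', 'S811V']
Mutations(Iota) = ['A520M', 'D391N', 'I258T', 'I662D', 'Q659K', 'S811V']
Intersection: ['A520M', 'I258T'] ∩ ['A520M', 'D391N', 'I258T', 'I662D', 'Q659K', 'S811V'] = ['A520M', 'I258T']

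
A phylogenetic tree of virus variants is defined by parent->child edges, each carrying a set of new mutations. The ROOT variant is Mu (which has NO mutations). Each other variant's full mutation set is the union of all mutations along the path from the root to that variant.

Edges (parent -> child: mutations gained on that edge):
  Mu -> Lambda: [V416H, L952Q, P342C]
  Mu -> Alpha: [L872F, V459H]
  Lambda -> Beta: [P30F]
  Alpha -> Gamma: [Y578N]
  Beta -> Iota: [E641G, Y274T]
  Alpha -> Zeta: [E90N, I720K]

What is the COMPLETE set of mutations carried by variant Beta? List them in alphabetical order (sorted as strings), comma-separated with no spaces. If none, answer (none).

Answer: L952Q,P30F,P342C,V416H

Derivation:
At Mu: gained [] -> total []
At Lambda: gained ['V416H', 'L952Q', 'P342C'] -> total ['L952Q', 'P342C', 'V416H']
At Beta: gained ['P30F'] -> total ['L952Q', 'P30F', 'P342C', 'V416H']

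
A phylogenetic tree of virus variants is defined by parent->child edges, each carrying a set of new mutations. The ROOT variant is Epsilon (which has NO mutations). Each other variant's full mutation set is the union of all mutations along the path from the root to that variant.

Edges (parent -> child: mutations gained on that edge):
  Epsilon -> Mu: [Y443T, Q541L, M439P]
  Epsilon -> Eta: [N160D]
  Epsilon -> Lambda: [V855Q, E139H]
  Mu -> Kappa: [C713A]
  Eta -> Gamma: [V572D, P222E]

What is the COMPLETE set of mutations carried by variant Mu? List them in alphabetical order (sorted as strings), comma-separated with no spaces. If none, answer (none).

Answer: M439P,Q541L,Y443T

Derivation:
At Epsilon: gained [] -> total []
At Mu: gained ['Y443T', 'Q541L', 'M439P'] -> total ['M439P', 'Q541L', 'Y443T']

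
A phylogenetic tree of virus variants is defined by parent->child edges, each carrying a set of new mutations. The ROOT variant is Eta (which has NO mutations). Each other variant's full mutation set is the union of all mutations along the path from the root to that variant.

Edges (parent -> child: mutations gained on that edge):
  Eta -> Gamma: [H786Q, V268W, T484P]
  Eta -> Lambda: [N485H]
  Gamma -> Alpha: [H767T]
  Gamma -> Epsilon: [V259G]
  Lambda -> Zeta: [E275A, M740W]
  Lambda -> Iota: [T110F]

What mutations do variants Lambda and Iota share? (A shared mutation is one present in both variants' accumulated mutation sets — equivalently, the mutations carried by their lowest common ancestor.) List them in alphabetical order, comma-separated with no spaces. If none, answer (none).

Accumulating mutations along path to Lambda:
  At Eta: gained [] -> total []
  At Lambda: gained ['N485H'] -> total ['N485H']
Mutations(Lambda) = ['N485H']
Accumulating mutations along path to Iota:
  At Eta: gained [] -> total []
  At Lambda: gained ['N485H'] -> total ['N485H']
  At Iota: gained ['T110F'] -> total ['N485H', 'T110F']
Mutations(Iota) = ['N485H', 'T110F']
Intersection: ['N485H'] ∩ ['N485H', 'T110F'] = ['N485H']

Answer: N485H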